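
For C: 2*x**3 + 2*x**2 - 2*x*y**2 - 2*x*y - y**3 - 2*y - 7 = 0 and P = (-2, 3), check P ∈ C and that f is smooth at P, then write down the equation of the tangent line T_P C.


Tangent line at P: -8*x - y - 13 = 0.

Step 1: f(-2, 3) = 0, so P lies on C.
Step 2: partial derivatives
  f_x(x, y) = 6*x**2 + 4*x - 2*y**2 - 2*y, f_y(x, y) = -4*x*y - 2*x - 3*y**2 - 2.
  f_x(P) = -8, f_y(P) = -1 (gradient nonzero, so P is smooth).
Step 3: tangent line at P: -8·(x − -2) + -1·(y − 3) = 0.
Expanding: -8*x - y - 13 = 0.


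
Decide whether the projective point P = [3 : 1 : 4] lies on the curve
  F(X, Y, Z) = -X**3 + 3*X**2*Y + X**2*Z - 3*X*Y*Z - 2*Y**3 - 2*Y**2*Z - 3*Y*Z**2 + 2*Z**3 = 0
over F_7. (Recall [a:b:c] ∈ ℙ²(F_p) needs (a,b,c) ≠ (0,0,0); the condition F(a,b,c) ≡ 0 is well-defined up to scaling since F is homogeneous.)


F(3,1,4) ≡ 0 (mod 7); P is on the curve.

Evaluate F(3, 1, 4) term-by-term (mod 7).
  -X**3 ↦ -1·27·1·1 = -27
  3*X**2*Y ↦ 3·9·1·1 = 27
  X**2*Z ↦ 1·9·1·4 = 36
  -3*X*Y*Z ↦ -3·3·1·4 = -36
  -2*Y**3 ↦ -2·1·1·1 = -2
  -2*Y**2*Z ↦ -2·1·1·4 = -8
  -3*Y*Z**2 ↦ -3·1·1·16 = -48
  2*Z**3 ↦ 2·1·1·64 = 128
Sum: F(3, 1, 4) = (-27) + (27) + (36) + (-36) + (-2) + (-8) + (-48) + (128) = 70.
Reducing mod 7: 70 ≡ 0 (mod 7).
Since F(a, b, c) ≡ 0 (mod 7), P lies on the curve.


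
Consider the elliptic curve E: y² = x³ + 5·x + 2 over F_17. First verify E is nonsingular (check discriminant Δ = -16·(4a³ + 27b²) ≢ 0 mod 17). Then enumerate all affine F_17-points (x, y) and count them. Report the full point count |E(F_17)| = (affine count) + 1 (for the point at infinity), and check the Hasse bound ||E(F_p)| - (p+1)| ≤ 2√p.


Affine points = {(0, 6), (0, 11), (1, 5), (1, 12), (4, 1), (4, 16), (5, 4), (5, 13), (10, 7), (10, 10), (15, 1), (15, 16), (16, 8), (16, 9)}; affine count = 14; |E(F_17)| = 15.

Discriminant check: Δ ∝ 4a³ + 27b² = 4·5³ + 27·2² = 4·125 + 27·4 ≡ 13 (mod 17). Nonzero ⇒ E is nonsingular.
For each x ∈ F_17, compute rhs = x³ + 5·x + 2 mod 17, then count y ∈ F_17 with y² ≡ rhs.
  x = 0: rhs = 2, matching y values: 6, 11 (2 points).
  x = 1: rhs = 8, matching y values: 5, 12 (2 points).
  x = 2: rhs = 3, matching y values: none (0 points).
  x = 3: rhs = 10, matching y values: none (0 points).
  x = 4: rhs = 1, matching y values: 1, 16 (2 points).
  x = 5: rhs = 16, matching y values: 4, 13 (2 points).
  x = 6: rhs = 10, matching y values: none (0 points).
  x = 7: rhs = 6, matching y values: none (0 points).
  x = 8: rhs = 10, matching y values: none (0 points).
  x = 9: rhs = 11, matching y values: none (0 points).
  x = 10: rhs = 15, matching y values: 7, 10 (2 points).
  x = 11: rhs = 11, matching y values: none (0 points).
  x = 12: rhs = 5, matching y values: none (0 points).
  x = 13: rhs = 3, matching y values: none (0 points).
  x = 14: rhs = 11, matching y values: none (0 points).
  x = 15: rhs = 1, matching y values: 1, 16 (2 points).
  x = 16: rhs = 13, matching y values: 8, 9 (2 points).
Total affine count: 14.
Full point count |E(F_17)| = 14 + 1 = 15.
Hasse bound: |15 − (17+1)| = |-3| = 3 ≤ 2√17 ≈ 8.2462 ✓.


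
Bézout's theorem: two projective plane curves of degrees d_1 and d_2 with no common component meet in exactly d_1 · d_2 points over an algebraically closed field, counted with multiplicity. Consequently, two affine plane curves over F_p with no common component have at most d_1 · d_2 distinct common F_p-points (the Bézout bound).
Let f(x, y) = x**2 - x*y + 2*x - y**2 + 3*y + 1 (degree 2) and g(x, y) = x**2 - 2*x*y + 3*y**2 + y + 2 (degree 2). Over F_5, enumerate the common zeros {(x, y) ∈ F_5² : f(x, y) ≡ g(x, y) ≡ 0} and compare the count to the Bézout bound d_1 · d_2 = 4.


Common zeros: {(1, 1)}; count = 1; Bézout bound = 4.

deg(f) = 2, deg(g) = 2, so Bézout bound = 4.
Scan x ∈ F_5. For each x, list the y ∈ F_5 with f(x, y) ≡ 0 and those with g(x, y) ≡ 0 (mod 5); the common zeros in that column are the intersection.
  x = 0: f ≡ 0 at y ∈ ∅; g ≡ 0 at y ∈ ∅; common: ∅.
  x = 1: f ≡ 0 at y ∈ {1}; g ≡ 0 at y ∈ {1}; common: {1}.
  x = 2: f ≡ 0 at y ∈ ∅; g ≡ 0 at y ∈ ∅; common: ∅.
  x = 3: f ≡ 0 at y ∈ {1, 4}; g ≡ 0 at y ∈ ∅; common: ∅.
  x = 4: f ≡ 0 at y ∈ {0, 4}; g ≡ 0 at y ∈ ∅; common: ∅.
Collecting: common zeros = {(1, 1)}, so the count is 1.
Comparison with the Bézout bound: 1 ≤ 4 = deg(f)·deg(g), as expected for curves with no common component (the affine F_5-count falls short of the bound because intersections may lie at infinity, over extension fields, or carry multiplicity).


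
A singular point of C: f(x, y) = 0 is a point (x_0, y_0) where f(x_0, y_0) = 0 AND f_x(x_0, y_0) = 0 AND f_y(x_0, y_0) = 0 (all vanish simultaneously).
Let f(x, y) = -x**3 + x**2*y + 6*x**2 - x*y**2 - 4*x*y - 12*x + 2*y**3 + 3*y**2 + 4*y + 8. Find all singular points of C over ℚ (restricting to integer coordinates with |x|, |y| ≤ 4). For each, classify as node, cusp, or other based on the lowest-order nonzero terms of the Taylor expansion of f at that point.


Singular points: {(2, 0)}; classification: cusp.

Compute partial derivatives:
  f_x = -3*x**2 + 2*x*y + 12*x - y**2 - 4*y - 12.
  f_y = x**2 - 2*x*y - 4*x + 6*y**2 + 6*y + 4.
Scan x_0 ∈ {−4, ..., 4}. For each x_0, f_y(x_0, y) is a polynomial in y; find its integer roots y ∈ {−4, ..., 4}, then test f_x and f at those candidates.
  x = -4: f_y(-4, y) = 6*y**2 + 14*y + 36; no integer root y with |y| ≤ 4.
  x = -3: f_y(-3, y) = 6*y**2 + 12*y + 25; no integer root y with |y| ≤ 4.
  x = -2: f_y(-2, y) = 6*y**2 + 10*y + 16; no integer root y with |y| ≤ 4.
  x = -1: f_y(-1, y) = 6*y**2 + 8*y + 9; no integer root y with |y| ≤ 4.
  x = 0: f_y(0, y) = 6*y**2 + 6*y + 4; no integer root y with |y| ≤ 4.
  x = 1: f_y(1, y) = 6*y**2 + 4*y + 1; no integer root y with |y| ≤ 4.
  x = 2: f_y(2, y) = 6*y**2 + 2*y; vanishes at y ∈ {0}. (2, 0): f_x = 0, f = 0 — SINGULAR.
  x = 3: f_y(3, y) = 6*y**2 + 1; no integer root y with |y| ≤ 4.
  x = 4: f_y(4, y) = 6*y**2 - 2*y + 4; no integer root y with |y| ≤ 4.
Only singular point on the grid: (2, 0).
Classify: substitute x = 2 + u, y = 0 + v and expand: f = -u**3 + u**2*v - u*v**2 + 2*v**3 + v**2.
No constant or linear terms (consistent with a singular point). Quadratic part: v**2. Cubic part: -u**3 + u**2*v - u*v**2 + 2*v**3.
The quadratic part v**2 is a perfect square, so there is a single (double) tangent line v = 0, i.e. y = 0. Restricting the cubic part to that line (v = 0) leaves -u**3 ≠ 0, so f is not divisible by v and the branch is v² ≈ u**3 to lowest order — this is a cusp.
Classification: cusp.


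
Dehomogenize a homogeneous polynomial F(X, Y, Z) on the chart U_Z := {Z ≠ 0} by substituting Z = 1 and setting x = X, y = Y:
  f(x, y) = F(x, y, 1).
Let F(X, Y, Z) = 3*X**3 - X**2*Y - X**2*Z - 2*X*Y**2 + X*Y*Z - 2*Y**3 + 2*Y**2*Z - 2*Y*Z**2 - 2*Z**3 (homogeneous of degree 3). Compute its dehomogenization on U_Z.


f(x, y) = 3*x**3 - x**2*y - x**2 - 2*x*y**2 + x*y - 2*y**3 + 2*y**2 - 2*y - 2

On U_Z we set Z = 1. Each monomial c·X^i·Y^j·Z^k in F becomes c·x^i·y^j·1^k = c·x^i·y^j.
Substituting Z = 1: F(X, Y, 1) = 3*x**3 - x**2*y - x**2 - 2*x*y**2 + x*y - 2*y**3 + 2*y**2 - 2*y - 2.
Note: deg(f) ≤ deg(F) = 3; strict inequality happens when F is divisible by Z (lost terms).


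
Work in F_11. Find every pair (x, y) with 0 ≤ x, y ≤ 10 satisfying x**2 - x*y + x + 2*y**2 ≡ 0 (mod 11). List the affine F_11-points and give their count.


Affine F_11-points: {(0, 0), (2, 6), (3, 1), (3, 6), (5, 3), (5, 5), (8, 1), (8, 3), (10, 0), (10, 5)}; count = 10.

For each of the 121 pairs (x, y) ∈ F_11², evaluate f(x, y) mod 11. Record the zeros.
  x = 0: [0↦0, 1↦2, 2↦8, 3↦7, 4↦10, 5↦6, 6↦6, 7↦10, 8↦7, 9↦8, 10↦2]  zeros at y ∈ {0}
  x = 1: [0↦2, 1↦3, 2↦8, 3↦6, 4↦8, 5↦3, 6↦2, 7↦5, 8↦1, 9↦1, 10↦5]  zeros at y ∈ ∅
  x = 2: [0↦6, 1↦6, 2↦10, 3↦7, 4↦8, 5↦2, 6↦0, 7↦2, 8↦8, 9↦7, 10↦10]  zeros at y ∈ {6}
  x = 3: [0↦1, 1↦0, 2↦3, 3↦10, 4↦10, 5↦3, 6↦0, 7↦1, 8↦6, 9↦4, 10↦6]  zeros at y ∈ {1, 6}
  x = 4: [0↦9, 1↦7, 2↦9, 3↦4, 4↦3, 5↦6, 6↦2, 7↦2, 8↦6, 9↦3, 10↦4]  zeros at y ∈ ∅
  x = 5: [0↦8, 1↦5, 2↦6, 3↦0, 4↦9, 5↦0, 6↦6, 7↦5, 8↦8, 9↦4, 10↦4]  zeros at y ∈ {3, 5}
  x = 6: [0↦9, 1↦5, 2↦5, 3↦9, 4↦6, 5↦7, 6↦1, 7↦10, 8↦1, 9↦7, 10↦6]  zeros at y ∈ ∅
  x = 7: [0↦1, 1↦7, 2↦6, 3↦9, 4↦5, 5↦5, 6↦9, 7↦6, 8↦7, 9↦1, 10↦10]  zeros at y ∈ ∅
  x = 8: [0↦6, 1↦0, 2↦9, 3↦0, 4↦6, 5↦5, 6↦8, 7↦4, 8↦4, 9↦8, 10↦5]  zeros at y ∈ {1, 3}
  x = 9: [0↦2, 1↦6, 2↦3, 3↦4, 4↦9, 5↦7, 6↦9, 7↦4, 8↦3, 9↦6, 10↦2]  zeros at y ∈ ∅
  x = 10: [0↦0, 1↦3, 2↦10, 3↦10, 4↦3, 5↦0, 6↦1, 7↦6, 8↦4, 9↦6, 10↦1]  zeros at y ∈ {0, 5}
Collecting zeros: affine points = {(0, 0), (2, 6), (3, 1), (3, 6), (5, 3), (5, 5), (8, 1), (8, 3), (10, 0), (10, 5)}.
Total count |C(F_11)_aff| = 10.


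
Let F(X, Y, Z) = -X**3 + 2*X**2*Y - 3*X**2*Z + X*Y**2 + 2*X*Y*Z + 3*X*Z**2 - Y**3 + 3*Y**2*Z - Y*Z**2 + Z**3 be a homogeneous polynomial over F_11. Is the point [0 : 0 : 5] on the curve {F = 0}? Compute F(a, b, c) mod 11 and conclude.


F(0,0,5) ≡ 4 (mod 11); P is NOT on the curve.

Evaluate F(0, 0, 5) term-by-term (mod 11).
  -X**3 ↦ -1·0·1·1 = 0
  2*X**2*Y ↦ 2·0·0·1 = 0
  -3*X**2*Z ↦ -3·0·1·5 = 0
  X*Y**2 ↦ 1·0·0·1 = 0
  2*X*Y*Z ↦ 2·0·0·5 = 0
  3*X*Z**2 ↦ 3·0·1·25 = 0
  -Y**3 ↦ -1·1·0·1 = 0
  3*Y**2*Z ↦ 3·1·0·5 = 0
  -Y*Z**2 ↦ -1·1·0·25 = 0
  Z**3 ↦ 1·1·1·125 = 125
Sum: F(0, 0, 5) = (0) + (0) + (0) + (0) + (0) + (0) + (0) + (0) + (0) + (125) = 125.
Reducing mod 11: 125 ≡ 4 (mod 11).
Since F(a, b, c) ≡ 4 ≠ 0 (mod 11), P does NOT lie on the curve.


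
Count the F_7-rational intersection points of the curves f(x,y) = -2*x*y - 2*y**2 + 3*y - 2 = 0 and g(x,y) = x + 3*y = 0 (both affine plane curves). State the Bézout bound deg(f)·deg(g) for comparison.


Common zeros: ∅; count = 0; Bézout bound = 2.

deg(f) = 2, deg(g) = 1, so Bézout bound = 2.
Scan x ∈ F_7. For each x, list the y ∈ F_7 with f(x, y) ≡ 0 and those with g(x, y) ≡ 0 (mod 7); the common zeros in that column are the intersection.
  x = 0: f ≡ 0 at y ∈ {6}; g ≡ 0 at y ∈ {0}; common: ∅.
  x = 1: f ≡ 0 at y ∈ ∅; g ≡ 0 at y ∈ {2}; common: ∅.
  x = 2: f ≡ 0 at y ∈ ∅; g ≡ 0 at y ∈ {4}; common: ∅.
  x = 3: f ≡ 0 at y ∈ {1}; g ≡ 0 at y ∈ {6}; common: ∅.
  x = 4: f ≡ 0 at y ∈ {3, 5}; g ≡ 0 at y ∈ {1}; common: ∅.
  x = 5: f ≡ 0 at y ∈ ∅; g ≡ 0 at y ∈ {3}; common: ∅.
  x = 6: f ≡ 0 at y ∈ {2, 4}; g ≡ 0 at y ∈ {5}; common: ∅.
Collecting: common zeros = ∅, so the count is 0.
Comparison with the Bézout bound: 0 ≤ 2 = deg(f)·deg(g), as expected for curves with no common component (the affine F_7-count falls short of the bound because intersections may lie at infinity, over extension fields, or carry multiplicity).


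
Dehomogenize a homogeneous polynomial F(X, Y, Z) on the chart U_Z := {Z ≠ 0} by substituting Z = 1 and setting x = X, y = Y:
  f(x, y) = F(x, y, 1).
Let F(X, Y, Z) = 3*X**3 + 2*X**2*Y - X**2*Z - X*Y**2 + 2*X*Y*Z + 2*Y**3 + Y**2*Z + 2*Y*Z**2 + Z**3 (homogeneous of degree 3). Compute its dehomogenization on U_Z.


f(x, y) = 3*x**3 + 2*x**2*y - x**2 - x*y**2 + 2*x*y + 2*y**3 + y**2 + 2*y + 1

On U_Z we set Z = 1. Each monomial c·X^i·Y^j·Z^k in F becomes c·x^i·y^j·1^k = c·x^i·y^j.
Substituting Z = 1: F(X, Y, 1) = 3*x**3 + 2*x**2*y - x**2 - x*y**2 + 2*x*y + 2*y**3 + y**2 + 2*y + 1.
Note: deg(f) ≤ deg(F) = 3; strict inequality happens when F is divisible by Z (lost terms).


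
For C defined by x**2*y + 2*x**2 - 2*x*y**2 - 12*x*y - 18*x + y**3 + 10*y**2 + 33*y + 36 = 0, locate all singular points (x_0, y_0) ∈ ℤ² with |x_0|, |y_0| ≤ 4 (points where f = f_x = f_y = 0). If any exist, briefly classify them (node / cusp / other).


Singular points: {(0, -3)}; classification: node.

Compute partial derivatives:
  f_x = 2*x*y + 4*x - 2*y**2 - 12*y - 18.
  f_y = x**2 - 4*x*y - 12*x + 3*y**2 + 20*y + 33.
Scan x_0 ∈ {−4, ..., 4}. For each x_0, f_y(x_0, y) is a polynomial in y; find its integer roots y ∈ {−4, ..., 4}, then test f_x and f at those candidates.
  x = -4: f_y(-4, y) = 3*y**2 + 36*y + 97; no integer root y with |y| ≤ 4.
  x = -3: f_y(-3, y) = 3*y**2 + 32*y + 78; no integer root y with |y| ≤ 4.
  x = -2: f_y(-2, y) = 3*y**2 + 28*y + 61; no integer root y with |y| ≤ 4.
  x = -1: f_y(-1, y) = 3*y**2 + 24*y + 46; no integer root y with |y| ≤ 4.
  x = 0: f_y(0, y) = 3*y**2 + 20*y + 33; vanishes at y ∈ {-3}. (0, -3): f_x = 0, f = 0 — SINGULAR.
  x = 1: f_y(1, y) = 3*y**2 + 16*y + 22; no integer root y with |y| ≤ 4.
  x = 2: f_y(2, y) = 3*y**2 + 12*y + 13; no integer root y with |y| ≤ 4.
  x = 3: f_y(3, y) = 3*y**2 + 8*y + 6; no integer root y with |y| ≤ 4.
  x = 4: f_y(4, y) = 3*y**2 + 4*y + 1; vanishes at y ∈ {-1}. (4, -1): f_x = 0 but f = -4 ≠ 0.
Only singular point on the grid: (0, -3).
Classify: substitute x = 0 + u, y = -3 + v and expand: f = u**2*v - u**2 - 2*u*v**2 + v**3 + v**2.
No constant or linear terms (consistent with a singular point). Quadratic part: -u**2 + v**2. Cubic part: u**2*v - 2*u*v**2 + v**3.
The quadratic part v**2 - u**2 = (v − u)(v + u) splits into two distinct linear factors, so there are two distinct tangent lines y − -3 = ±(x − 0) — this is a node (ordinary double point).
Classification: node.


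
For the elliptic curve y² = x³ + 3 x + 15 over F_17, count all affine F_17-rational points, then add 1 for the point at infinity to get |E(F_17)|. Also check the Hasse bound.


Affine points = {(0, 7), (0, 10), (1, 6), (1, 11), (3, 0), (5, 6), (5, 11), (10, 5), (10, 12), (11, 6), (11, 11), (14, 8), (14, 9), (15, 1), (15, 16)}; affine count = 15; |E(F_17)| = 16.

Discriminant check: Δ ∝ 4a³ + 27b² = 4·3³ + 27·15² = 4·27 + 27·225 ≡ 12 (mod 17). Nonzero ⇒ E is nonsingular.
For each x ∈ F_17, compute rhs = x³ + 3·x + 15 mod 17, then count y ∈ F_17 with y² ≡ rhs.
  x = 0: rhs = 15, matching y values: 7, 10 (2 points).
  x = 1: rhs = 2, matching y values: 6, 11 (2 points).
  x = 2: rhs = 12, matching y values: none (0 points).
  x = 3: rhs = 0, matching y values: 0 (1 points).
  x = 4: rhs = 6, matching y values: none (0 points).
  x = 5: rhs = 2, matching y values: 6, 11 (2 points).
  x = 6: rhs = 11, matching y values: none (0 points).
  x = 7: rhs = 5, matching y values: none (0 points).
  x = 8: rhs = 7, matching y values: none (0 points).
  x = 9: rhs = 6, matching y values: none (0 points).
  x = 10: rhs = 8, matching y values: 5, 12 (2 points).
  x = 11: rhs = 2, matching y values: 6, 11 (2 points).
  x = 12: rhs = 11, matching y values: none (0 points).
  x = 13: rhs = 7, matching y values: none (0 points).
  x = 14: rhs = 13, matching y values: 8, 9 (2 points).
  x = 15: rhs = 1, matching y values: 1, 16 (2 points).
  x = 16: rhs = 11, matching y values: none (0 points).
Total affine count: 15.
Full point count |E(F_17)| = 15 + 1 = 16.
Hasse bound: |16 − (17+1)| = |-2| = 2 ≤ 2√17 ≈ 8.2462 ✓.


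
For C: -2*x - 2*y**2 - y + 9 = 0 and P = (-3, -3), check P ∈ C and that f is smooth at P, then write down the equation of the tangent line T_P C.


Tangent line at P: -2*x + 11*y + 27 = 0.

Step 1: f(-3, -3) = 0, so P lies on C.
Step 2: partial derivatives
  f_x(x, y) = -2, f_y(x, y) = -4*y - 1.
  f_x(P) = -2, f_y(P) = 11 (gradient nonzero, so P is smooth).
Step 3: tangent line at P: -2·(x − -3) + 11·(y − -3) = 0.
Expanding: -2*x + 11*y + 27 = 0.


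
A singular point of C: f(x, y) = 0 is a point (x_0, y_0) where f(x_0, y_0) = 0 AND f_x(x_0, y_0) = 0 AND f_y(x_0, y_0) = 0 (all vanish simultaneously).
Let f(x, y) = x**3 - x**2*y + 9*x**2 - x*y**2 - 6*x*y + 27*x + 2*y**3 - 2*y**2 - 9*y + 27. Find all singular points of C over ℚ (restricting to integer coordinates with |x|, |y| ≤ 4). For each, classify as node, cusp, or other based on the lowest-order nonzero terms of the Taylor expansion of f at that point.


Singular points: {(-3, 0)}; classification: cusp.

Compute partial derivatives:
  f_x = 3*x**2 - 2*x*y + 18*x - y**2 - 6*y + 27.
  f_y = -x**2 - 2*x*y - 6*x + 6*y**2 - 4*y - 9.
Scan x_0 ∈ {−4, ..., 4}. For each x_0, f_y(x_0, y) is a polynomial in y; find its integer roots y ∈ {−4, ..., 4}, then test f_x and f at those candidates.
  x = -4: f_y(-4, y) = 6*y**2 + 4*y - 1; no integer root y with |y| ≤ 4.
  x = -3: f_y(-3, y) = 6*y**2 + 2*y; vanishes at y ∈ {0}. (-3, 0): f_x = 0, f = 0 — SINGULAR.
  x = -2: f_y(-2, y) = 6*y**2 - 1; no integer root y with |y| ≤ 4.
  x = -1: f_y(-1, y) = 6*y**2 - 2*y - 4; vanishes at y ∈ {1}. (-1, 1): f_x = 7 ≠ 0.
  x = 0: f_y(0, y) = 6*y**2 - 4*y - 9; no integer root y with |y| ≤ 4.
  x = 1: f_y(1, y) = 6*y**2 - 6*y - 16; no integer root y with |y| ≤ 4.
  x = 2: f_y(2, y) = 6*y**2 - 8*y - 25; no integer root y with |y| ≤ 4.
  x = 3: f_y(3, y) = 6*y**2 - 10*y - 36; no integer root y with |y| ≤ 4.
  x = 4: f_y(4, y) = 6*y**2 - 12*y - 49; no integer root y with |y| ≤ 4.
Only singular point on the grid: (-3, 0).
Classify: substitute x = -3 + u, y = 0 + v and expand: f = u**3 - u**2*v - u*v**2 + 2*v**3 + v**2.
No constant or linear terms (consistent with a singular point). Quadratic part: v**2. Cubic part: u**3 - u**2*v - u*v**2 + 2*v**3.
The quadratic part v**2 is a perfect square, so there is a single (double) tangent line v = 0, i.e. y = 0. Restricting the cubic part to that line (v = 0) leaves u**3 ≠ 0, so f is not divisible by v and the branch is v² ≈ -u**3 to lowest order — this is a cusp.
Classification: cusp.


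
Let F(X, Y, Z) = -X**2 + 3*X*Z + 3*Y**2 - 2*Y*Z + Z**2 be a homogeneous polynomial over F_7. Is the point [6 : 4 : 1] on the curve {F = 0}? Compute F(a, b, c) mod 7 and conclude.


F(6,4,1) ≡ 2 (mod 7); P is NOT on the curve.

Evaluate F(6, 4, 1) term-by-term (mod 7).
  -X**2 ↦ -1·36·1·1 = -36
  3*X*Z ↦ 3·6·1·1 = 18
  3*Y**2 ↦ 3·1·16·1 = 48
  -2*Y*Z ↦ -2·1·4·1 = -8
  Z**2 ↦ 1·1·1·1 = 1
Sum: F(6, 4, 1) = (-36) + (18) + (48) + (-8) + (1) = 23.
Reducing mod 7: 23 ≡ 2 (mod 7).
Since F(a, b, c) ≡ 2 ≠ 0 (mod 7), P does NOT lie on the curve.


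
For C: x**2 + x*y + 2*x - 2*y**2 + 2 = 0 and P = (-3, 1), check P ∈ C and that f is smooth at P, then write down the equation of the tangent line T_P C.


Tangent line at P: -3*x - 7*y - 2 = 0.

Step 1: f(-3, 1) = 0, so P lies on C.
Step 2: partial derivatives
  f_x(x, y) = 2*x + y + 2, f_y(x, y) = x - 4*y.
  f_x(P) = -3, f_y(P) = -7 (gradient nonzero, so P is smooth).
Step 3: tangent line at P: -3·(x − -3) + -7·(y − 1) = 0.
Expanding: -3*x - 7*y - 2 = 0.


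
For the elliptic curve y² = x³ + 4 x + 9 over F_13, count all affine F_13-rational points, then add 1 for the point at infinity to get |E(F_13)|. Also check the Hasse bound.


Affine points = {(0, 3), (0, 10), (1, 1), (1, 12), (2, 5), (2, 8), (3, 3), (3, 10), (7, 4), (7, 9), (10, 3), (10, 10), (12, 2), (12, 11)}; affine count = 14; |E(F_13)| = 15.

Discriminant check: Δ ∝ 4a³ + 27b² = 4·4³ + 27·9² = 4·64 + 27·81 ≡ 12 (mod 13). Nonzero ⇒ E is nonsingular.
For each x ∈ F_13, compute rhs = x³ + 4·x + 9 mod 13, then count y ∈ F_13 with y² ≡ rhs.
  x = 0: rhs = 9, matching y values: 3, 10 (2 points).
  x = 1: rhs = 1, matching y values: 1, 12 (2 points).
  x = 2: rhs = 12, matching y values: 5, 8 (2 points).
  x = 3: rhs = 9, matching y values: 3, 10 (2 points).
  x = 4: rhs = 11, matching y values: none (0 points).
  x = 5: rhs = 11, matching y values: none (0 points).
  x = 6: rhs = 2, matching y values: none (0 points).
  x = 7: rhs = 3, matching y values: 4, 9 (2 points).
  x = 8: rhs = 7, matching y values: none (0 points).
  x = 9: rhs = 7, matching y values: none (0 points).
  x = 10: rhs = 9, matching y values: 3, 10 (2 points).
  x = 11: rhs = 6, matching y values: none (0 points).
  x = 12: rhs = 4, matching y values: 2, 11 (2 points).
Total affine count: 14.
Full point count |E(F_13)| = 14 + 1 = 15.
Hasse bound: |15 − (13+1)| = |1| = 1 ≤ 2√13 ≈ 7.2111 ✓.


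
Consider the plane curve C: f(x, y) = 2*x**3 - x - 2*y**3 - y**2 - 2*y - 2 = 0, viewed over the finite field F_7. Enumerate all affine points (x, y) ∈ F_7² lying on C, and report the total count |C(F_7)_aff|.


Affine F_7-points: {(0, 1), (0, 4), (0, 5), (1, 3), (2, 1), (2, 4), (2, 5), (3, 0), (4, 2), (5, 1), (5, 4), (5, 5), (6, 6)}; count = 13.

For each of the 49 pairs (x, y) ∈ F_7², evaluate f(x, y) mod 7. Record the zeros.
  x = 0: [0↦5, 1↦0, 2↦2, 3↦6, 4↦0, 5↦0, 6↦1]  zeros at y ∈ {1, 4, 5}
  x = 1: [0↦6, 1↦1, 2↦3, 3↦0, 4↦1, 5↦1, 6↦2]  zeros at y ∈ {3}
  x = 2: [0↦5, 1↦0, 2↦2, 3↦6, 4↦0, 5↦0, 6↦1]  zeros at y ∈ {1, 4, 5}
  x = 3: [0↦0, 1↦2, 2↦4, 3↦1, 4↦2, 5↦2, 6↦3]  zeros at y ∈ {0}
  x = 4: [0↦3, 1↦5, 2↦0, 3↦4, 4↦5, 5↦5, 6↦6]  zeros at y ∈ {2}
  x = 5: [0↦5, 1↦0, 2↦2, 3↦6, 4↦0, 5↦0, 6↦1]  zeros at y ∈ {1, 4, 5}
  x = 6: [0↦4, 1↦6, 2↦1, 3↦5, 4↦6, 5↦6, 6↦0]  zeros at y ∈ {6}
Collecting zeros: affine points = {(0, 1), (0, 4), (0, 5), (1, 3), (2, 1), (2, 4), (2, 5), (3, 0), (4, 2), (5, 1), (5, 4), (5, 5), (6, 6)}.
Total count |C(F_7)_aff| = 13.


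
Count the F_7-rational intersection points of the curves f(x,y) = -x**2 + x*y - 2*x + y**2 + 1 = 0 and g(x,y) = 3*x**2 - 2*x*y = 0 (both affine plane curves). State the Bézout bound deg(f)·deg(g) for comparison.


Common zeros: {(1, 5)}; count = 1; Bézout bound = 4.

deg(f) = 2, deg(g) = 2, so Bézout bound = 4.
Scan x ∈ F_7. For each x, list the y ∈ F_7 with f(x, y) ≡ 0 and those with g(x, y) ≡ 0 (mod 7); the common zeros in that column are the intersection.
  x = 0: f ≡ 0 at y ∈ ∅; g ≡ 0 at y ∈ {0, 1, 2, 3, 4, 5, 6}; common: ∅.
  x = 1: f ≡ 0 at y ∈ {1, 5}; g ≡ 0 at y ∈ {5}; common: {5}.
  x = 2: f ≡ 0 at y ∈ {0, 5}; g ≡ 0 at y ∈ {3}; common: ∅.
  x = 3: f ≡ 0 at y ∈ {0, 4}; g ≡ 0 at y ∈ {1}; common: ∅.
  x = 4: f ≡ 0 at y ∈ ∅; g ≡ 0 at y ∈ {6}; common: ∅.
  x = 5: f ≡ 0 at y ∈ {1}; g ≡ 0 at y ∈ {4}; common: ∅.
  x = 6: f ≡ 0 at y ∈ {4}; g ≡ 0 at y ∈ {2}; common: ∅.
Collecting: common zeros = {(1, 5)}, so the count is 1.
Comparison with the Bézout bound: 1 ≤ 4 = deg(f)·deg(g), as expected for curves with no common component (the affine F_7-count falls short of the bound because intersections may lie at infinity, over extension fields, or carry multiplicity).


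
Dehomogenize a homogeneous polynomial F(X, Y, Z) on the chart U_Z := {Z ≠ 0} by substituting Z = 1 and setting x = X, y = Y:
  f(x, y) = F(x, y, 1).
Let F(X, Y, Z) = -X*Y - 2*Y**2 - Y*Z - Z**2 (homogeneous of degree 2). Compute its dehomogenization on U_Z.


f(x, y) = -x*y - 2*y**2 - y - 1

On U_Z we set Z = 1. Each monomial c·X^i·Y^j·Z^k in F becomes c·x^i·y^j·1^k = c·x^i·y^j.
Substituting Z = 1: F(X, Y, 1) = -x*y - 2*y**2 - y - 1.
Note: deg(f) ≤ deg(F) = 2; strict inequality happens when F is divisible by Z (lost terms).


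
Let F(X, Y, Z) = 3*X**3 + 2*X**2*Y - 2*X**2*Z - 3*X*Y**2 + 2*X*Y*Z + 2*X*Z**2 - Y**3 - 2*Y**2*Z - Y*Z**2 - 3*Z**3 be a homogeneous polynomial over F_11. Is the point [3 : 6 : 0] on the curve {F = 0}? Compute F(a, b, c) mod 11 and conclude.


F(3,6,0) ≡ 1 (mod 11); P is NOT on the curve.

Evaluate F(3, 6, 0) term-by-term (mod 11).
  3*X**3 ↦ 3·27·1·1 = 81
  2*X**2*Y ↦ 2·9·6·1 = 108
  -2*X**2*Z ↦ -2·9·1·0 = 0
  -3*X*Y**2 ↦ -3·3·36·1 = -324
  2*X*Y*Z ↦ 2·3·6·0 = 0
  2*X*Z**2 ↦ 2·3·1·0 = 0
  -Y**3 ↦ -1·1·216·1 = -216
  -2*Y**2*Z ↦ -2·1·36·0 = 0
  -Y*Z**2 ↦ -1·1·6·0 = 0
  -3*Z**3 ↦ -3·1·1·0 = 0
Sum: F(3, 6, 0) = (81) + (108) + (0) + (-324) + (0) + (0) + (-216) + (0) + (0) + (0) = -351.
Reducing mod 11: -351 ≡ 1 (mod 11).
Since F(a, b, c) ≡ 1 ≠ 0 (mod 11), P does NOT lie on the curve.


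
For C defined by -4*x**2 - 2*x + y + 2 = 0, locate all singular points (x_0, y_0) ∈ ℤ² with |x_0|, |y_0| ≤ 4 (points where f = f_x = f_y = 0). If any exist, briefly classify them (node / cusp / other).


No singular points in the scanned grid; C is smooth there.

Compute partial derivatives:
  f_x = -8*x - 2.
  f_y = 1.
f_y = 1 is a nonzero constant, so f_y never vanishes: no point (x, y) can satisfy f = f_x = f_y = 0. In particular no (x, y) ∈ {−4, ..., 4}² is singular; the curve is smooth.


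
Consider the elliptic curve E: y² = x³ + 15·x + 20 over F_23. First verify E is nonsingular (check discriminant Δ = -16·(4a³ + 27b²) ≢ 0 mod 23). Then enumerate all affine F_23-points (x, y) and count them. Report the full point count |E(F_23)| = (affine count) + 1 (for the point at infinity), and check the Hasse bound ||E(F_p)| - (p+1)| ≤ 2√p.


Affine points = {(1, 6), (1, 17), (2, 9), (2, 14), (3, 0), (4, 11), (4, 12), (5, 6), (5, 17), (6, 2), (6, 21), (7, 10), (7, 13), (8, 10), (8, 13), (15, 3), (15, 20), (16, 3), (16, 20), (17, 6), (17, 17), (18, 2), (18, 21), (22, 2), (22, 21)}; affine count = 25; |E(F_23)| = 26.

Discriminant check: Δ ∝ 4a³ + 27b² = 4·15³ + 27·20² = 4·3375 + 27·400 ≡ 12 (mod 23). Nonzero ⇒ E is nonsingular.
For each x ∈ F_23, compute rhs = x³ + 15·x + 20 mod 23, then count y ∈ F_23 with y² ≡ rhs.
  x = 0: rhs = 20, matching y values: none (0 points).
  x = 1: rhs = 13, matching y values: 6, 17 (2 points).
  x = 2: rhs = 12, matching y values: 9, 14 (2 points).
  x = 3: rhs = 0, matching y values: 0 (1 points).
  x = 4: rhs = 6, matching y values: 11, 12 (2 points).
  x = 5: rhs = 13, matching y values: 6, 17 (2 points).
  x = 6: rhs = 4, matching y values: 2, 21 (2 points).
  x = 7: rhs = 8, matching y values: 10, 13 (2 points).
  x = 8: rhs = 8, matching y values: 10, 13 (2 points).
  x = 9: rhs = 10, matching y values: none (0 points).
  x = 10: rhs = 20, matching y values: none (0 points).
  x = 11: rhs = 21, matching y values: none (0 points).
  x = 12: rhs = 19, matching y values: none (0 points).
  x = 13: rhs = 20, matching y values: none (0 points).
  x = 14: rhs = 7, matching y values: none (0 points).
  x = 15: rhs = 9, matching y values: 3, 20 (2 points).
  x = 16: rhs = 9, matching y values: 3, 20 (2 points).
  x = 17: rhs = 13, matching y values: 6, 17 (2 points).
  x = 18: rhs = 4, matching y values: 2, 21 (2 points).
  x = 19: rhs = 11, matching y values: none (0 points).
  x = 20: rhs = 17, matching y values: none (0 points).
  x = 21: rhs = 5, matching y values: none (0 points).
  x = 22: rhs = 4, matching y values: 2, 21 (2 points).
Total affine count: 25.
Full point count |E(F_23)| = 25 + 1 = 26.
Hasse bound: |26 − (23+1)| = |2| = 2 ≤ 2√23 ≈ 9.5917 ✓.


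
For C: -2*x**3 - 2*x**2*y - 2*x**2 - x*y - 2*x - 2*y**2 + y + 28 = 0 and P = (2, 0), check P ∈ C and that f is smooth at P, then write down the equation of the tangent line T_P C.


Tangent line at P: -34*x - 9*y + 68 = 0.

Step 1: f(2, 0) = 0, so P lies on C.
Step 2: partial derivatives
  f_x(x, y) = -6*x**2 - 4*x*y - 4*x - y - 2, f_y(x, y) = -2*x**2 - x - 4*y + 1.
  f_x(P) = -34, f_y(P) = -9 (gradient nonzero, so P is smooth).
Step 3: tangent line at P: -34·(x − 2) + -9·(y − 0) = 0.
Expanding: -34*x - 9*y + 68 = 0.


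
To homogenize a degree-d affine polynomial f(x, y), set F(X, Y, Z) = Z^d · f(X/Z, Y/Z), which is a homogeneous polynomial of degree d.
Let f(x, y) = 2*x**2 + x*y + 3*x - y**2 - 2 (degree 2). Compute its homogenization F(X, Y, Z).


F(X, Y, Z) = 2*X**2 + X*Y + 3*X*Z - Y**2 - 2*Z**2

deg(f) = 2.
Substitute x = X/Z, y = Y/Z into f, then multiply by Z^2.
  monomial 2·x^2·y^0 ↦ 2·X^2·Y^0·Z^0.
  monomial 1·x^1·y^1 ↦ 1·X^1·Y^1·Z^0.
  monomial 3·x^1·y^0 ↦ 3·X^1·Y^0·Z^1.
  monomial -1·x^0·y^2 ↦ -1·X^0·Y^2·Z^0.
  monomial -2·x^0·y^0 ↦ -2·X^0·Y^0·Z^2.
Collecting: F(X, Y, Z) = 2*X**2 + X*Y + 3*X*Z - Y**2 - 2*Z**2.


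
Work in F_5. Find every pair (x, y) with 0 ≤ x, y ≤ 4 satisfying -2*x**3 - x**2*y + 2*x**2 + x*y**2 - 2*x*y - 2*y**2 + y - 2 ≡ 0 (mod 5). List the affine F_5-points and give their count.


Affine F_5-points: {(0, 4), (1, 1), (1, 2), (2, 0)}; count = 4.

For each of the 25 pairs (x, y) ∈ F_5², evaluate f(x, y) mod 5. Record the zeros.
  x = 0: [0↦3, 1↦2, 2↦2, 3↦3, 4↦0]  zeros at y ∈ {4}
  x = 1: [0↦3, 1↦0, 2↦0, 3↦3, 4↦4]  zeros at y ∈ {1, 2}
  x = 2: [0↦0, 1↦3, 2↦1, 3↦4, 4↦2]  zeros at y ∈ {0}
  x = 3: [0↦2, 1↦4, 2↦3, 3↦4, 4↦2]  zeros at y ∈ ∅
  x = 4: [0↦2, 1↦1, 2↦4, 3↦1, 4↦2]  zeros at y ∈ ∅
Collecting zeros: affine points = {(0, 4), (1, 1), (1, 2), (2, 0)}.
Total count |C(F_5)_aff| = 4.


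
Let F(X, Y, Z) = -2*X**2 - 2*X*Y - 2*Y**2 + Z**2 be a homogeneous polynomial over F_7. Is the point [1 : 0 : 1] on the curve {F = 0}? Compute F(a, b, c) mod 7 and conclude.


F(1,0,1) ≡ 6 (mod 7); P is NOT on the curve.

Evaluate F(1, 0, 1) term-by-term (mod 7).
  -2*X**2 ↦ -2·1·1·1 = -2
  -2*X*Y ↦ -2·1·0·1 = 0
  -2*Y**2 ↦ -2·1·0·1 = 0
  Z**2 ↦ 1·1·1·1 = 1
Sum: F(1, 0, 1) = (-2) + (0) + (0) + (1) = -1.
Reducing mod 7: -1 ≡ 6 (mod 7).
Since F(a, b, c) ≡ 6 ≠ 0 (mod 7), P does NOT lie on the curve.


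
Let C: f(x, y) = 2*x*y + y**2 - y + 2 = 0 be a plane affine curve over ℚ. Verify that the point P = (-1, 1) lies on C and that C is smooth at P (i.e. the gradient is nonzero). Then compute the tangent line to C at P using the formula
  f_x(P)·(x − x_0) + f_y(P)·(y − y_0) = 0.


Tangent line at P: 2*x - y + 3 = 0.

Step 1: f(-1, 1) = 0, so P lies on C.
Step 2: partial derivatives
  f_x(x, y) = 2*y, f_y(x, y) = 2*x + 2*y - 1.
  f_x(P) = 2, f_y(P) = -1 (gradient nonzero, so P is smooth).
Step 3: tangent line at P: 2·(x − -1) + -1·(y − 1) = 0.
Expanding: 2*x - y + 3 = 0.


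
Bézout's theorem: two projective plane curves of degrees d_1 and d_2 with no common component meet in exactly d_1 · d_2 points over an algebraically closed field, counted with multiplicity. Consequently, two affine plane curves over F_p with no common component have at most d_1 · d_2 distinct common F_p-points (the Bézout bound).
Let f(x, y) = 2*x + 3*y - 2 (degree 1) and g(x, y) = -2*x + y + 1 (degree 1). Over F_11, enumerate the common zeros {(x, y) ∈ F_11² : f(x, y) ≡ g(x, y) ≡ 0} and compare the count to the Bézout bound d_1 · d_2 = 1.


Common zeros: {(2, 3)}; count = 1; Bézout bound = 1.

deg(f) = 1, deg(g) = 1, so Bézout bound = 1.
Scan x ∈ F_11. For each x, list the y ∈ F_11 with f(x, y) ≡ 0 and those with g(x, y) ≡ 0 (mod 11); the common zeros in that column are the intersection.
  x = 0: f ≡ 0 at y ∈ {8}; g ≡ 0 at y ∈ {10}; common: ∅.
  x = 1: f ≡ 0 at y ∈ {0}; g ≡ 0 at y ∈ {1}; common: ∅.
  x = 2: f ≡ 0 at y ∈ {3}; g ≡ 0 at y ∈ {3}; common: {3}.
  x = 3: f ≡ 0 at y ∈ {6}; g ≡ 0 at y ∈ {5}; common: ∅.
  x = 4: f ≡ 0 at y ∈ {9}; g ≡ 0 at y ∈ {7}; common: ∅.
  x = 5: f ≡ 0 at y ∈ {1}; g ≡ 0 at y ∈ {9}; common: ∅.
  x = 6: f ≡ 0 at y ∈ {4}; g ≡ 0 at y ∈ {0}; common: ∅.
  x = 7: f ≡ 0 at y ∈ {7}; g ≡ 0 at y ∈ {2}; common: ∅.
  x = 8: f ≡ 0 at y ∈ {10}; g ≡ 0 at y ∈ {4}; common: ∅.
  x = 9: f ≡ 0 at y ∈ {2}; g ≡ 0 at y ∈ {6}; common: ∅.
  x = 10: f ≡ 0 at y ∈ {5}; g ≡ 0 at y ∈ {8}; common: ∅.
Collecting: common zeros = {(2, 3)}, so the count is 1.
Comparison with the Bézout bound: 1 ≤ 1 = deg(f)·deg(g), as expected for curves with no common component (the bound is attained).


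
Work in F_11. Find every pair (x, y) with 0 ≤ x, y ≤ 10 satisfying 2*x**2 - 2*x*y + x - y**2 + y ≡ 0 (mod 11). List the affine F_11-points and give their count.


Affine F_11-points: {(0, 0), (0, 1), (2, 2), (2, 6), (5, 0), (5, 2), (6, 1), (6, 10), (9, 6), (9, 10)}; count = 10.

For each of the 121 pairs (x, y) ∈ F_11², evaluate f(x, y) mod 11. Record the zeros.
  x = 0: [0↦0, 1↦0, 2↦9, 3↦5, 4↦10, 5↦2, 6↦3, 7↦2, 8↦10, 9↦5, 10↦9]  zeros at y ∈ {0, 1}
  x = 1: [0↦3, 1↦1, 2↦8, 3↦2, 4↦5, 5↦6, 6↦5, 7↦2, 8↦8, 9↦1, 10↦3]  zeros at y ∈ ∅
  x = 2: [0↦10, 1↦6, 2↦0, 3↦3, 4↦4, 5↦3, 6↦0, 7↦6, 8↦10, 9↦1, 10↦1]  zeros at y ∈ {2, 6}
  x = 3: [0↦10, 1↦4, 2↦7, 3↦8, 4↦7, 5↦4, 6↦10, 7↦3, 8↦5, 9↦5, 10↦3]  zeros at y ∈ ∅
  x = 4: [0↦3, 1↦6, 2↦7, 3↦6, 4↦3, 5↦9, 6↦2, 7↦4, 8↦4, 9↦2, 10↦9]  zeros at y ∈ ∅
  x = 5: [0↦0, 1↦1, 2↦0, 3↦8, 4↦3, 5↦7, 6↦9, 7↦9, 8↦7, 9↦3, 10↦8]  zeros at y ∈ {0, 2}
  x = 6: [0↦1, 1↦0, 2↦8, 3↦3, 4↦7, 5↦9, 6↦9, 7↦7, 8↦3, 9↦8, 10↦0]  zeros at y ∈ {1, 10}
  x = 7: [0↦6, 1↦3, 2↦9, 3↦2, 4↦4, 5↦4, 6↦2, 7↦9, 8↦3, 9↦6, 10↦7]  zeros at y ∈ ∅
  x = 8: [0↦4, 1↦10, 2↦3, 3↦5, 4↦5, 5↦3, 6↦10, 7↦4, 8↦7, 9↦8, 10↦7]  zeros at y ∈ ∅
  x = 9: [0↦6, 1↦10, 2↦1, 3↦1, 4↦10, 5↦6, 6↦0, 7↦3, 8↦4, 9↦3, 10↦0]  zeros at y ∈ {6, 10}
  x = 10: [0↦1, 1↦3, 2↦3, 3↦1, 4↦8, 5↦2, 6↦5, 7↦6, 8↦5, 9↦2, 10↦8]  zeros at y ∈ ∅
Collecting zeros: affine points = {(0, 0), (0, 1), (2, 2), (2, 6), (5, 0), (5, 2), (6, 1), (6, 10), (9, 6), (9, 10)}.
Total count |C(F_11)_aff| = 10.


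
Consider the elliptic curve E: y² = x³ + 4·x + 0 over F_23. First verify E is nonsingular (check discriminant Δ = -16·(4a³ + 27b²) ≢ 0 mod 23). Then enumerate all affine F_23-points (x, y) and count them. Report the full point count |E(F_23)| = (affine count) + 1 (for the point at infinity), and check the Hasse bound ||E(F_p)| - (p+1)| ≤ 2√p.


Affine points = {(0, 0), (2, 4), (2, 19), (3, 4), (3, 19), (7, 7), (7, 16), (9, 11), (9, 12), (11, 8), (11, 15), (13, 8), (13, 15), (15, 10), (15, 13), (17, 6), (17, 17), (18, 4), (18, 19), (19, 9), (19, 14), (22, 8), (22, 15)}; affine count = 23; |E(F_23)| = 24.

Discriminant check: Δ ∝ 4a³ + 27b² = 4·4³ + 27·0² = 4·64 + 27·0 ≡ 3 (mod 23). Nonzero ⇒ E is nonsingular.
For each x ∈ F_23, compute rhs = x³ + 4·x + 0 mod 23, then count y ∈ F_23 with y² ≡ rhs.
  x = 0: rhs = 0, matching y values: 0 (1 points).
  x = 1: rhs = 5, matching y values: none (0 points).
  x = 2: rhs = 16, matching y values: 4, 19 (2 points).
  x = 3: rhs = 16, matching y values: 4, 19 (2 points).
  x = 4: rhs = 11, matching y values: none (0 points).
  x = 5: rhs = 7, matching y values: none (0 points).
  x = 6: rhs = 10, matching y values: none (0 points).
  x = 7: rhs = 3, matching y values: 7, 16 (2 points).
  x = 8: rhs = 15, matching y values: none (0 points).
  x = 9: rhs = 6, matching y values: 11, 12 (2 points).
  x = 10: rhs = 5, matching y values: none (0 points).
  x = 11: rhs = 18, matching y values: 8, 15 (2 points).
  x = 12: rhs = 5, matching y values: none (0 points).
  x = 13: rhs = 18, matching y values: 8, 15 (2 points).
  x = 14: rhs = 17, matching y values: none (0 points).
  x = 15: rhs = 8, matching y values: 10, 13 (2 points).
  x = 16: rhs = 20, matching y values: none (0 points).
  x = 17: rhs = 13, matching y values: 6, 17 (2 points).
  x = 18: rhs = 16, matching y values: 4, 19 (2 points).
  x = 19: rhs = 12, matching y values: 9, 14 (2 points).
  x = 20: rhs = 7, matching y values: none (0 points).
  x = 21: rhs = 7, matching y values: none (0 points).
  x = 22: rhs = 18, matching y values: 8, 15 (2 points).
Total affine count: 23.
Full point count |E(F_23)| = 23 + 1 = 24.
Hasse bound: |24 − (23+1)| = |0| = 0 ≤ 2√23 ≈ 9.5917 ✓.


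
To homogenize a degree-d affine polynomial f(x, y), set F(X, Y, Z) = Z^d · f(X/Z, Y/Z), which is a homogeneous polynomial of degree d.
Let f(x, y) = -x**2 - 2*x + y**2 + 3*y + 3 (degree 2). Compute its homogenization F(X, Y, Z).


F(X, Y, Z) = -X**2 - 2*X*Z + Y**2 + 3*Y*Z + 3*Z**2

deg(f) = 2.
Substitute x = X/Z, y = Y/Z into f, then multiply by Z^2.
  monomial -1·x^2·y^0 ↦ -1·X^2·Y^0·Z^0.
  monomial -2·x^1·y^0 ↦ -2·X^1·Y^0·Z^1.
  monomial 1·x^0·y^2 ↦ 1·X^0·Y^2·Z^0.
  monomial 3·x^0·y^1 ↦ 3·X^0·Y^1·Z^1.
  monomial 3·x^0·y^0 ↦ 3·X^0·Y^0·Z^2.
Collecting: F(X, Y, Z) = -X**2 - 2*X*Z + Y**2 + 3*Y*Z + 3*Z**2.


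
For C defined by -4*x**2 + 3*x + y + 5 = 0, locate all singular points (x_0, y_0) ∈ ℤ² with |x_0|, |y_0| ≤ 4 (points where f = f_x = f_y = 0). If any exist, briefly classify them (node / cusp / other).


No singular points in the scanned grid; C is smooth there.

Compute partial derivatives:
  f_x = 3 - 8*x.
  f_y = 1.
f_y = 1 is a nonzero constant, so f_y never vanishes: no point (x, y) can satisfy f = f_x = f_y = 0. In particular no (x, y) ∈ {−4, ..., 4}² is singular; the curve is smooth.


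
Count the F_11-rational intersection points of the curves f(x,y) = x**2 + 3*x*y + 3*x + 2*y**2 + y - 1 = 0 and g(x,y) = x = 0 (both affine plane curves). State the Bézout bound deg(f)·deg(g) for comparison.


Common zeros: {(0, 6), (0, 10)}; count = 2; Bézout bound = 2.

deg(f) = 2, deg(g) = 1, so Bézout bound = 2.
Scan x ∈ F_11. For each x, list the y ∈ F_11 with f(x, y) ≡ 0 and those with g(x, y) ≡ 0 (mod 11); the common zeros in that column are the intersection.
  x = 0: f ≡ 0 at y ∈ {6, 10}; g ≡ 0 at y ∈ {0, 1, 2, 3, 4, 5, 6, 7, 8, 9, 10}; common: {6, 10}.
  x = 1: f ≡ 0 at y ∈ {3, 6}; g ≡ 0 at y ∈ ∅; common: ∅.
  x = 2: f ≡ 0 at y ∈ ∅; g ≡ 0 at y ∈ ∅; common: ∅.
  x = 3: f ≡ 0 at y ∈ ∅; g ≡ 0 at y ∈ ∅; common: ∅.
  x = 4: f ≡ 0 at y ∈ ∅; g ≡ 0 at y ∈ ∅; common: ∅.
  x = 5: f ≡ 0 at y ∈ ∅; g ≡ 0 at y ∈ ∅; common: ∅.
  x = 6: f ≡ 0 at y ∈ {2, 5}; g ≡ 0 at y ∈ ∅; common: ∅.
  x = 7: f ≡ 0 at y ∈ {2, 9}; g ≡ 0 at y ∈ ∅; common: ∅.
  x = 8: f ≡ 0 at y ∈ ∅; g ≡ 0 at y ∈ ∅; common: ∅.
  x = 9: f ≡ 0 at y ∈ {3, 5}; g ≡ 0 at y ∈ ∅; common: ∅.
  x = 10: f ≡ 0 at y ∈ ∅; g ≡ 0 at y ∈ ∅; common: ∅.
Collecting: common zeros = {(0, 6), (0, 10)}, so the count is 2.
Comparison with the Bézout bound: 2 ≤ 2 = deg(f)·deg(g), as expected for curves with no common component (the bound is attained).


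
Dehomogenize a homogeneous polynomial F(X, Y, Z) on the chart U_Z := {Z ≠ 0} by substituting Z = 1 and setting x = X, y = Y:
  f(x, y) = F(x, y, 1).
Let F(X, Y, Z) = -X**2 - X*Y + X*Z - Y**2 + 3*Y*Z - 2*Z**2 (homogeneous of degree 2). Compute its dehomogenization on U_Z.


f(x, y) = -x**2 - x*y + x - y**2 + 3*y - 2

On U_Z we set Z = 1. Each monomial c·X^i·Y^j·Z^k in F becomes c·x^i·y^j·1^k = c·x^i·y^j.
Substituting Z = 1: F(X, Y, 1) = -x**2 - x*y + x - y**2 + 3*y - 2.
Note: deg(f) ≤ deg(F) = 2; strict inequality happens when F is divisible by Z (lost terms).


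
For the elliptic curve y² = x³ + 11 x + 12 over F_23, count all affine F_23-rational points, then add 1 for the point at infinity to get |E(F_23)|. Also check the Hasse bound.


Affine points = {(0, 9), (0, 14), (1, 1), (1, 22), (3, 7), (3, 16), (5, 10), (5, 13), (6, 8), (6, 15), (7, 8), (7, 15), (9, 9), (9, 14), (10, 8), (10, 15), (12, 3), (12, 20), (13, 11), (13, 12), (14, 9), (14, 14), (16, 11), (16, 12), (17, 11), (17, 12), (18, 4), (18, 19), (22, 0)}; affine count = 29; |E(F_23)| = 30.

Discriminant check: Δ ∝ 4a³ + 27b² = 4·11³ + 27·12² = 4·1331 + 27·144 ≡ 12 (mod 23). Nonzero ⇒ E is nonsingular.
For each x ∈ F_23, compute rhs = x³ + 11·x + 12 mod 23, then count y ∈ F_23 with y² ≡ rhs.
  x = 0: rhs = 12, matching y values: 9, 14 (2 points).
  x = 1: rhs = 1, matching y values: 1, 22 (2 points).
  x = 2: rhs = 19, matching y values: none (0 points).
  x = 3: rhs = 3, matching y values: 7, 16 (2 points).
  x = 4: rhs = 5, matching y values: none (0 points).
  x = 5: rhs = 8, matching y values: 10, 13 (2 points).
  x = 6: rhs = 18, matching y values: 8, 15 (2 points).
  x = 7: rhs = 18, matching y values: 8, 15 (2 points).
  x = 8: rhs = 14, matching y values: none (0 points).
  x = 9: rhs = 12, matching y values: 9, 14 (2 points).
  x = 10: rhs = 18, matching y values: 8, 15 (2 points).
  x = 11: rhs = 15, matching y values: none (0 points).
  x = 12: rhs = 9, matching y values: 3, 20 (2 points).
  x = 13: rhs = 6, matching y values: 11, 12 (2 points).
  x = 14: rhs = 12, matching y values: 9, 14 (2 points).
  x = 15: rhs = 10, matching y values: none (0 points).
  x = 16: rhs = 6, matching y values: 11, 12 (2 points).
  x = 17: rhs = 6, matching y values: 11, 12 (2 points).
  x = 18: rhs = 16, matching y values: 4, 19 (2 points).
  x = 19: rhs = 19, matching y values: none (0 points).
  x = 20: rhs = 21, matching y values: none (0 points).
  x = 21: rhs = 5, matching y values: none (0 points).
  x = 22: rhs = 0, matching y values: 0 (1 points).
Total affine count: 29.
Full point count |E(F_23)| = 29 + 1 = 30.
Hasse bound: |30 − (23+1)| = |6| = 6 ≤ 2√23 ≈ 9.5917 ✓.
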